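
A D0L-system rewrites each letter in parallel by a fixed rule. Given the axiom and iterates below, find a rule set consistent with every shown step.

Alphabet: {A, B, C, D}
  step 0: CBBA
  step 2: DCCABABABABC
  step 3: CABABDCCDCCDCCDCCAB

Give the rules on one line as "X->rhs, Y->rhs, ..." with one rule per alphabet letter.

  step 2 ⇒ step 3: DCCABABABABC ⇒ C·AB·AB·D·CC·D·CC·D·CC·D·CC·AB
    A ↦ D
    B ↦ CC
    C ↦ AB
    D ↦ C

A->D, B->CC, C->AB, D->C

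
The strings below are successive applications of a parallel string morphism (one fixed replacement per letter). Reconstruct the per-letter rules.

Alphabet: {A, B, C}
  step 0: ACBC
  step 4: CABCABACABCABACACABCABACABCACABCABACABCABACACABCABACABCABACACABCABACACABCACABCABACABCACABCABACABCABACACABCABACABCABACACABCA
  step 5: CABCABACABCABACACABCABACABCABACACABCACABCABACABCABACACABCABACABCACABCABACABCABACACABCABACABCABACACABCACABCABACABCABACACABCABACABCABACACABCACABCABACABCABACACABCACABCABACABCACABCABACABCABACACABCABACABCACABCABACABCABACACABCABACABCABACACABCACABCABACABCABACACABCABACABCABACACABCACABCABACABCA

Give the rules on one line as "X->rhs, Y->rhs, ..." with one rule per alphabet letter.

A->CA, B->BA, C->CAB

  step 4 ⇒ step 5: CABCABACABCABACACABCABACABCACABCABACABCABACACABCABACABCABACACABCABACACABCACABCABACABCACABCABACABCABACACABCABACABCABACACABCA ⇒ CAB·CA·BA·CAB·CA·BA·CA·CAB·CA·BA·CAB·CA·BA·CA·CAB·CA·CAB·CA·BA·CAB·CA·BA·CA·CAB·CA·BA·CAB·CA·CAB·CA·BA·CAB·CA·BA·CA·CAB·CA·BA·CAB·CA·BA·CA·CAB·CA·CAB·CA·BA·CAB·CA·BA·CA·CAB·CA·BA·CAB·CA·BA·CA·CAB·CA·CAB·CA·BA·CAB·CA·BA·CA·CAB·CA·CAB·CA·BA·CAB·CA·CAB·CA·BA·CAB·CA·BA·CA·CAB·CA·BA·CAB·CA·CAB·CA·BA·CAB·CA·BA·CA·CAB·CA·BA·CAB·CA·BA·CA·CAB·CA·CAB·CA·BA·CAB·CA·BA·CA·CAB·CA·BA·CAB·CA·BA·CA·CAB·CA·CAB·CA·BA·CAB·CA
    A ↦ CA
    B ↦ BA
    C ↦ CAB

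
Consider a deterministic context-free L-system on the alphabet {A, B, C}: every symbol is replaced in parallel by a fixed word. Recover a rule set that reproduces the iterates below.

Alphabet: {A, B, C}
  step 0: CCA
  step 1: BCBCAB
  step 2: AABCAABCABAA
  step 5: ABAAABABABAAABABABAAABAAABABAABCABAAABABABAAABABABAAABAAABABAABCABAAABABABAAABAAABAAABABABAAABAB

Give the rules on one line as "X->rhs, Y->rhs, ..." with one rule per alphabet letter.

  step 1 ⇒ step 2: BCBCAB ⇒ AA·BC·AA·BC·AB·AA
    A ↦ AB
    B ↦ AA
    C ↦ BC

A->AB, B->AA, C->BC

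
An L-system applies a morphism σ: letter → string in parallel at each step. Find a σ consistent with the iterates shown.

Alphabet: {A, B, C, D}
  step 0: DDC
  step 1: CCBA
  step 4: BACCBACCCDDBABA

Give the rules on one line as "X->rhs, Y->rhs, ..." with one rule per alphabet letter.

  step 0 ⇒ step 1: DDC ⇒ C·C·BA
    C ↦ BA
    D ↦ C
    A ↦ DD  (constrained at step 1)
    B ↦ C  (constrained at step 1)

A->DD, B->C, C->BA, D->C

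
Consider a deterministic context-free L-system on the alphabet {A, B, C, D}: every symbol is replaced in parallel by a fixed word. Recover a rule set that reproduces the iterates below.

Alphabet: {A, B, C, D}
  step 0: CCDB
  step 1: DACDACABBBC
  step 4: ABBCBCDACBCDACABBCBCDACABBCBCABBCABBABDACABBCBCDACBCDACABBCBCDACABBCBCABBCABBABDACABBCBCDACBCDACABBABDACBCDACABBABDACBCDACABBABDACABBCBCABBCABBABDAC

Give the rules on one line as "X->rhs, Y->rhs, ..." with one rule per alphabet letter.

A->AB, B->BC, C->DAC, D->ABB

  step 0 ⇒ step 1: CCDB ⇒ DAC·DAC·ABB·BC
    B ↦ BC
    C ↦ DAC
    D ↦ ABB
    A ↦ AB  (constrained at step 1)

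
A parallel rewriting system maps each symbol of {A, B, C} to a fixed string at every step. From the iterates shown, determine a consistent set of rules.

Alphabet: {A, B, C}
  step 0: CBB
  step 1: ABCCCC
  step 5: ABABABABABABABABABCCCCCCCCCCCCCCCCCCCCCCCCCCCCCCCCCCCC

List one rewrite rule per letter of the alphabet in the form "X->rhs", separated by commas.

  step 0 ⇒ step 1: CBB ⇒ AB·CC·CC
    B ↦ CC
    C ↦ AB
    A ↦ C  (constrained at step 1)

A->C, B->CC, C->AB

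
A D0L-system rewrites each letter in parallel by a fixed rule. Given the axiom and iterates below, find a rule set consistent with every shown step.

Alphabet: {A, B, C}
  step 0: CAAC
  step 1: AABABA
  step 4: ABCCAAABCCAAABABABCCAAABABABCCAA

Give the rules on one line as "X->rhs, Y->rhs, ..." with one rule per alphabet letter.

  step 0 ⇒ step 1: CAAC ⇒ A·AB·AB·A
    A ↦ AB
    C ↦ A
    B ↦ CC  (constrained at step 1)

A->AB, B->CC, C->A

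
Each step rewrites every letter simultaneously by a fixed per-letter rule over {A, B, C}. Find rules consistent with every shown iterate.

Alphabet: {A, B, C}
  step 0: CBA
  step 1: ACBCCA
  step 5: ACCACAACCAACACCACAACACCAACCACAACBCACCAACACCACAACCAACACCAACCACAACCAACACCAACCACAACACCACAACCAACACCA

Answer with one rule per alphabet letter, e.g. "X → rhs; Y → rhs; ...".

A->CA, B->BC, C->AC

  step 0 ⇒ step 1: CBA ⇒ AC·BC·CA
    A ↦ CA
    B ↦ BC
    C ↦ AC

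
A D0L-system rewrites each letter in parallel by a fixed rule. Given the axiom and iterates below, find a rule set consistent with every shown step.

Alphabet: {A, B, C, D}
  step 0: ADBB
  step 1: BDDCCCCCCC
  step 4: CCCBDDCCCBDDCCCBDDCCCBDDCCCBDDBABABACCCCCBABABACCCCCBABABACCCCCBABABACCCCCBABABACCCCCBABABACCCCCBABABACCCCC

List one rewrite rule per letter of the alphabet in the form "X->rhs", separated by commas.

A->BDD, B->CCC, C->BA, D->C

  step 0 ⇒ step 1: ADBB ⇒ BDD·C·CCC·CCC
    A ↦ BDD
    B ↦ CCC
    D ↦ C
    C ↦ BA  (constrained at step 1)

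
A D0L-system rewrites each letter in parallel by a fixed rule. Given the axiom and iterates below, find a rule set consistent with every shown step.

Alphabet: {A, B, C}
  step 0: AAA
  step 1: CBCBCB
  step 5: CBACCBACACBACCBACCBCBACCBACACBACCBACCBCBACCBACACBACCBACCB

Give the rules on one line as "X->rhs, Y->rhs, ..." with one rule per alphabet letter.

A->CB, B->A, C->AC

  step 0 ⇒ step 1: AAA ⇒ CB·CB·CB
    A ↦ CB
    B ↦ A  (constrained at step 1)
    C ↦ AC  (constrained at step 1)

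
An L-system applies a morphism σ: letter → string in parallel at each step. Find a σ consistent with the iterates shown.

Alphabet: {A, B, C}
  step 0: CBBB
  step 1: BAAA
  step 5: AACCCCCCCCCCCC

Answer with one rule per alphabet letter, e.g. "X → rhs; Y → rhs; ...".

  step 0 ⇒ step 1: CBBB ⇒ B·A·A·A
    B ↦ A
    C ↦ B
    A ↦ CC  (constrained at step 1)

A->CC, B->A, C->B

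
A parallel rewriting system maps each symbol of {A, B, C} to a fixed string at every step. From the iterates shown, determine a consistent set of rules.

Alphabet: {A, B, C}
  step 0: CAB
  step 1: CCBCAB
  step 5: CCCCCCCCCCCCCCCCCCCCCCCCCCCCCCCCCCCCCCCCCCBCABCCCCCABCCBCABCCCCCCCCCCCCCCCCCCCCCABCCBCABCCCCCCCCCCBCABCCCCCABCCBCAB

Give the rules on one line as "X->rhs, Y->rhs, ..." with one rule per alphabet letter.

A->B, B->CAB, C->CC

  step 0 ⇒ step 1: CAB ⇒ CC·B·CAB
    A ↦ B
    B ↦ CAB
    C ↦ CC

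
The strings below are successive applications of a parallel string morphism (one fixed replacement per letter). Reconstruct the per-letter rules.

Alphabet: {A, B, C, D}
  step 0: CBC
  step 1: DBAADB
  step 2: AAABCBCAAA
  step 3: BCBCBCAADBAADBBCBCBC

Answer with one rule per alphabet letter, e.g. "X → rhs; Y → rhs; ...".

  step 2 ⇒ step 3: AAABCBCAAA ⇒ BC·BC·BC·AA·DB·AA·DB·BC·BC·BC
    A ↦ BC
    B ↦ AA
    C ↦ DB
  step 1 ⇒ step 2: DBAADB ⇒ A·AA·BC·BC·A·AA
    D ↦ A

A->BC, B->AA, C->DB, D->A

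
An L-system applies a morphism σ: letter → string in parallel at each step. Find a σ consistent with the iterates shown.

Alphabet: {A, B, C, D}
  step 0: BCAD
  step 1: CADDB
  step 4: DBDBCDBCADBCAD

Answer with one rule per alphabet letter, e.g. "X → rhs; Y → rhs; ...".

A->D, B->C, C->A, D->DB

  step 0 ⇒ step 1: BCAD ⇒ C·A·D·DB
    A ↦ D
    B ↦ C
    C ↦ A
    D ↦ DB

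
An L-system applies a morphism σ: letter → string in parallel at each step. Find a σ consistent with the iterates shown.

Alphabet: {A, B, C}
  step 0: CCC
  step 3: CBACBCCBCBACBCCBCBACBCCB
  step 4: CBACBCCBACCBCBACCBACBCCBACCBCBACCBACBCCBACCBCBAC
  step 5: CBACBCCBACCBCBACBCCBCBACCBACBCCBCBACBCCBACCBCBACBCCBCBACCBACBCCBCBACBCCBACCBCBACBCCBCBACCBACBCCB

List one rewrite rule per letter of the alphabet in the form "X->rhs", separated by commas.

  step 4 ⇒ step 5: CBACBCCBACCBCBACCBACBCCBACCBCBACCBACBCCBACCBCBAC ⇒ CB·AC·BC·CB·AC·CB·CB·AC·BC·CB·CB·AC·CB·AC·BC·CB·CB·AC·BC·CB·AC·CB·CB·AC·BC·CB·CB·AC·CB·AC·BC·CB·CB·AC·BC·CB·AC·CB·CB·AC·BC·CB·CB·AC·CB·AC·BC·CB
    A ↦ BC
    B ↦ AC
    C ↦ CB

A->BC, B->AC, C->CB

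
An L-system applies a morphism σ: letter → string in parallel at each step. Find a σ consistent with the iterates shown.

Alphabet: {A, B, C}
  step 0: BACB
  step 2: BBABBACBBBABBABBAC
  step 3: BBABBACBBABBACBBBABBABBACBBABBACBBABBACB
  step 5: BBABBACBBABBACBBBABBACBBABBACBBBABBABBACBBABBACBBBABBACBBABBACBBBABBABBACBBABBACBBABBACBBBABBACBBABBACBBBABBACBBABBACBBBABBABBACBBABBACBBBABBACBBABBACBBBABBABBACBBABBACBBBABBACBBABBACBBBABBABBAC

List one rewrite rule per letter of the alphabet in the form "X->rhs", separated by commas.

  step 2 ⇒ step 3: BBABBACBBBABBABBAC ⇒ BBA·BBA·C·BBA·BBA·C·B·BBA·BBA·BBA·C·BBA·BBA·C·BBA·BBA·C·B
    A ↦ C
    B ↦ BBA
    C ↦ B

A->C, B->BBA, C->B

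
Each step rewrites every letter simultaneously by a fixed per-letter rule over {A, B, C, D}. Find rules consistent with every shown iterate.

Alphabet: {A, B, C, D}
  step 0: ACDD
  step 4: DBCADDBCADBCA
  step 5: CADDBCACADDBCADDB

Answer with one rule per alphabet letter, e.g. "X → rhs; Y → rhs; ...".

  step 4 ⇒ step 5: DBCADDBCADBCA ⇒ CA·D·D·B·CA·CA·D·D·B·CA·D·D·B
    A ↦ B
    B ↦ D
    C ↦ D
    D ↦ CA

A->B, B->D, C->D, D->CA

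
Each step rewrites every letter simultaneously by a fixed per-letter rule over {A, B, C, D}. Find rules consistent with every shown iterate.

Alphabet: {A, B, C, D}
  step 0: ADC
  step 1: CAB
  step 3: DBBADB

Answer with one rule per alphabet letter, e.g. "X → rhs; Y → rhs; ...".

  step 0 ⇒ step 1: ADC ⇒ C·A·B
    A ↦ C
    C ↦ B
    D ↦ A
    B ↦ DB  (constrained at step 1)

A->C, B->DB, C->B, D->A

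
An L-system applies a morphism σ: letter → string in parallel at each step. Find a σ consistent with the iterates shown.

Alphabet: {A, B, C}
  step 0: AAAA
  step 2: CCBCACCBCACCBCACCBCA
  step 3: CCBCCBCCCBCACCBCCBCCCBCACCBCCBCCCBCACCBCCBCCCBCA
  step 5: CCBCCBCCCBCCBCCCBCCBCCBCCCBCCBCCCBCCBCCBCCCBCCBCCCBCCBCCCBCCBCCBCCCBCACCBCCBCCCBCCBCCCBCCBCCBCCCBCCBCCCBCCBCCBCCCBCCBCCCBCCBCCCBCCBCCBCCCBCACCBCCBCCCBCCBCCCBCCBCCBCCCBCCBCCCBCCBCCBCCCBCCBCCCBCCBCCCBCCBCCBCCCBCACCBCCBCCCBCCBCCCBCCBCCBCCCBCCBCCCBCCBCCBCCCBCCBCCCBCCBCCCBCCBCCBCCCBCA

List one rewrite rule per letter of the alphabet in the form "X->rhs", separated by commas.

  step 2 ⇒ step 3: CCBCACCBCACCBCACCBCA ⇒ CCB·CCB·C·CCB·CA·CCB·CCB·C·CCB·CA·CCB·CCB·C·CCB·CA·CCB·CCB·C·CCB·CA
    A ↦ CA
    B ↦ C
    C ↦ CCB

A->CA, B->C, C->CCB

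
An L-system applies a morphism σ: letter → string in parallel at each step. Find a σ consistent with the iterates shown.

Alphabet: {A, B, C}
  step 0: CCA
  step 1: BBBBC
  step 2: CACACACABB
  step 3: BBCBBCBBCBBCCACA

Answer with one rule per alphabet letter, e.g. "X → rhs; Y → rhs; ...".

  step 2 ⇒ step 3: CACACACABB ⇒ BB·C·BB·C·BB·C·BB·C·CA·CA
    A ↦ C
    B ↦ CA
    C ↦ BB

A->C, B->CA, C->BB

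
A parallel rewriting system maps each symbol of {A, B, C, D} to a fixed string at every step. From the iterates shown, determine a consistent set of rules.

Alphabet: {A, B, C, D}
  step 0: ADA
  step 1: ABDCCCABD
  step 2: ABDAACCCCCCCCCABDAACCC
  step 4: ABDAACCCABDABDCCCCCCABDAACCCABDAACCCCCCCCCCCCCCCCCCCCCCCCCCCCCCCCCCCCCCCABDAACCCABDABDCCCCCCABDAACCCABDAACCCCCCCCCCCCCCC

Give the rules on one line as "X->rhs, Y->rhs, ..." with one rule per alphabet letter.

A->ABD, B->AA, C->CC, D->CCC

  step 1 ⇒ step 2: ABDCCCABD ⇒ ABD·AA·CCC·CC·CC·CC·ABD·AA·CCC
    A ↦ ABD
    B ↦ AA
    C ↦ CC
    D ↦ CCC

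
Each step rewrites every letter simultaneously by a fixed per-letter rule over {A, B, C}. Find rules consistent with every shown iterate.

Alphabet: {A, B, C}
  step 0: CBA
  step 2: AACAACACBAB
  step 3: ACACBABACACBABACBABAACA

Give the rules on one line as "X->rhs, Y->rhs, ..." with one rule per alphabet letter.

A->AC, B->A, C->BAB

  step 2 ⇒ step 3: AACAACACBAB ⇒ AC·AC·BAB·AC·AC·BAB·AC·BAB·A·AC·A
    A ↦ AC
    B ↦ A
    C ↦ BAB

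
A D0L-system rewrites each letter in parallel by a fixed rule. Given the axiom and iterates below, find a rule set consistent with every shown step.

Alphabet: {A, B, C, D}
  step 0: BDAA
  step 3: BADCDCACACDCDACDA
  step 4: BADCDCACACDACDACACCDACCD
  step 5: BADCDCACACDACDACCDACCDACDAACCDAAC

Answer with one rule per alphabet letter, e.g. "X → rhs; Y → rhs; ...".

  step 4 ⇒ step 5: BADCDCACACDACDACACCDACCD ⇒ BAD·CD·C·A·C·A·CD·A·CD·A·C·CD·A·C·CD·A·CD·A·A·C·CD·A·A·C
    A ↦ CD
    B ↦ BAD
    C ↦ A
    D ↦ C

A->CD, B->BAD, C->A, D->C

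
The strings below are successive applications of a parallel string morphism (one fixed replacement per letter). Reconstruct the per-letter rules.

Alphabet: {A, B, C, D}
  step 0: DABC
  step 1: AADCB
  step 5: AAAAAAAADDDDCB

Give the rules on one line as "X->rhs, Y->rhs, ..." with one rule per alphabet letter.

  step 0 ⇒ step 1: DABC ⇒ AA·D·C·B
    A ↦ D
    B ↦ C
    C ↦ B
    D ↦ AA

A->D, B->C, C->B, D->AA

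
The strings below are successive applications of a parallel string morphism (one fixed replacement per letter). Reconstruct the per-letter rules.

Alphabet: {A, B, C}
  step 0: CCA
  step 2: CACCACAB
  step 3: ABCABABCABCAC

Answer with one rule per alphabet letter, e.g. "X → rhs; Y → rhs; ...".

A->C, B->AC, C->AB

  step 2 ⇒ step 3: CACCACAB ⇒ AB·C·AB·AB·C·AB·C·AC
    A ↦ C
    B ↦ AC
    C ↦ AB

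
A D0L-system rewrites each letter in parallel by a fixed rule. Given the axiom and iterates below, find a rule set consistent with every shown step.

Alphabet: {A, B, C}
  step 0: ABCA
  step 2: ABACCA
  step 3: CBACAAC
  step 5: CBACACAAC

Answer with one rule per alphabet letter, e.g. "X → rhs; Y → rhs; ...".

A->C, B->BA, C->A

  step 2 ⇒ step 3: ABACCA ⇒ C·BA·C·A·A·C
    A ↦ C
    B ↦ BA
    C ↦ A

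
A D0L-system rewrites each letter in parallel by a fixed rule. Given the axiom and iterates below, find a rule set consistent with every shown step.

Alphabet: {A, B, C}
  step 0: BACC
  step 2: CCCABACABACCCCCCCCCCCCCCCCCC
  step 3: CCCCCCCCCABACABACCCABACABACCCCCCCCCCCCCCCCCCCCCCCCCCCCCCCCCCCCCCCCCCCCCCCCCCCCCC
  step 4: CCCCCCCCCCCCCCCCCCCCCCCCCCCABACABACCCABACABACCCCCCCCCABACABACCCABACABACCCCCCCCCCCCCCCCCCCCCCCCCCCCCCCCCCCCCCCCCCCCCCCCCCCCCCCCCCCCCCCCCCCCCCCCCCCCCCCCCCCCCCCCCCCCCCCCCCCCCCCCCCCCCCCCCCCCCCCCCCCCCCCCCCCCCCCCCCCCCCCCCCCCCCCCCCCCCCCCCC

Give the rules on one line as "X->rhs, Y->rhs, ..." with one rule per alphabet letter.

  step 3 ⇒ step 4: CCCCCCCCCABACABACCCABACABACCCCCCCCCCCCCCCCCCCCCCCCCCCCCCCCCCCCCCCCCCCCCCCCCCCCCC ⇒ CCC·CCC·CCC·CCC·CCC·CCC·CCC·CCC·CCC·ABA·C·ABA·CCC·ABA·C·ABA·CCC·CCC·CCC·ABA·C·ABA·CCC·ABA·C·ABA·CCC·CCC·CCC·CCC·CCC·CCC·CCC·CCC·CCC·CCC·CCC·CCC·CCC·CCC·CCC·CCC·CCC·CCC·CCC·CCC·CCC·CCC·CCC·CCC·CCC·CCC·CCC·CCC·CCC·CCC·CCC·CCC·CCC·CCC·CCC·CCC·CCC·CCC·CCC·CCC·CCC·CCC·CCC·CCC·CCC·CCC·CCC·CCC·CCC·CCC·CCC·CCC·CCC·CCC
    A ↦ ABA
    B ↦ C
    C ↦ CCC

A->ABA, B->C, C->CCC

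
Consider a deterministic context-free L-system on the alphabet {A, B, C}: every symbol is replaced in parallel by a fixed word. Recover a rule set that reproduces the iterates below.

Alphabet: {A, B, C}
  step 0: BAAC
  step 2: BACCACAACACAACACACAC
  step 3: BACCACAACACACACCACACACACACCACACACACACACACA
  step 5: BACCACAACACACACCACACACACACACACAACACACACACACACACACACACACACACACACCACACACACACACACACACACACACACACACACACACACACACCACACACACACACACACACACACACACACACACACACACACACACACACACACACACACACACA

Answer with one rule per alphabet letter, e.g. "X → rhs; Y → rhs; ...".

A->CAC, B->BAC, C->A

  step 2 ⇒ step 3: BACCACAACACAACACACAC ⇒ BAC·CAC·A·A·CAC·A·CAC·CAC·A·CAC·A·CAC·CAC·A·CAC·A·CAC·A·CAC·A
    A ↦ CAC
    B ↦ BAC
    C ↦ A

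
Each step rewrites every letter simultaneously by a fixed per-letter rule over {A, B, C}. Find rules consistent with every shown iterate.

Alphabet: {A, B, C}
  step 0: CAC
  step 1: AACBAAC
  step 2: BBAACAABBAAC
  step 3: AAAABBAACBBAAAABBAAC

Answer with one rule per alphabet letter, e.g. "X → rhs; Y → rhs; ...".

  step 2 ⇒ step 3: BBAACAABBAAC ⇒ AA·AA·B·B·AAC·B·B·AA·AA·B·B·AAC
    A ↦ B
    B ↦ AA
    C ↦ AAC

A->B, B->AA, C->AAC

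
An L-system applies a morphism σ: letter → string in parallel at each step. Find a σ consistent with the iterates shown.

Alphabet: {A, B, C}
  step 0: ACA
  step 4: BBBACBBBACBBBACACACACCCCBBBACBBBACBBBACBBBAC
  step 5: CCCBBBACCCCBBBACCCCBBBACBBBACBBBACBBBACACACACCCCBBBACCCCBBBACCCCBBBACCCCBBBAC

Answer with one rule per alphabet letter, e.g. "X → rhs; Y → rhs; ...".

  step 4 ⇒ step 5: BBBACBBBACBBBACACACACCCCBBBACBBBACBBBACBBBAC ⇒ C·C·C·BBB·AC·C·C·C·BBB·AC·C·C·C·BBB·AC·BBB·AC·BBB·AC·BBB·AC·AC·AC·AC·C·C·C·BBB·AC·C·C·C·BBB·AC·C·C·C·BBB·AC·C·C·C·BBB·AC
    A ↦ BBB
    B ↦ C
    C ↦ AC

A->BBB, B->C, C->AC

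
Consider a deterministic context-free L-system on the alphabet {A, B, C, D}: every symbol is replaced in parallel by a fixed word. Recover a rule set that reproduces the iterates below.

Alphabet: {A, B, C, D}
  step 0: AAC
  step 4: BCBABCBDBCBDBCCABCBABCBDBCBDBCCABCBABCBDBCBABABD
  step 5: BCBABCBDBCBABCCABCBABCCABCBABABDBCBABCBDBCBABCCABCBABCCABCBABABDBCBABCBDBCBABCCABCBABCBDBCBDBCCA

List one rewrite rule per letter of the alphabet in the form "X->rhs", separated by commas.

  step 4 ⇒ step 5: BCBABCBDBCBDBCCABCBABCBDBCBDBCCABCBABCBDBCBABABD ⇒ BC·BA·BC·BD·BC·BA·BC·CA·BC·BA·BC·CA·BC·BA·BA·BD·BC·BA·BC·BD·BC·BA·BC·CA·BC·BA·BC·CA·BC·BA·BA·BD·BC·BA·BC·BD·BC·BA·BC·CA·BC·BA·BC·BD·BC·BD·BC·CA
    A ↦ BD
    B ↦ BC
    C ↦ BA
    D ↦ CA

A->BD, B->BC, C->BA, D->CA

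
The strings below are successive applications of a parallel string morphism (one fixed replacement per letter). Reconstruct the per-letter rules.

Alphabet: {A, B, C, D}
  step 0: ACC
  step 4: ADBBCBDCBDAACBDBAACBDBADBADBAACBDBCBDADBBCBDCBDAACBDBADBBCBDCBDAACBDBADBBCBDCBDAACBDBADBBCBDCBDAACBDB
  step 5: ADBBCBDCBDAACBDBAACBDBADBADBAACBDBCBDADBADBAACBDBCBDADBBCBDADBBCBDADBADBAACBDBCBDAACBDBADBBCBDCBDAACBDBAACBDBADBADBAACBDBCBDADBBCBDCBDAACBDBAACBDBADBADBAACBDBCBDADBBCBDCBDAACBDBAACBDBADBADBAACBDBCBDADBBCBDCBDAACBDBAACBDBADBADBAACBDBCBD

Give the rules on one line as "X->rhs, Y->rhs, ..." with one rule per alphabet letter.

A->ADB, B->CBD, C->AA, D->B

  step 4 ⇒ step 5: ADBBCBDCBDAACBDBAACBDBADBADBAACBDBCBDADBBCBDCBDAACBDBADBBCBDCBDAACBDBADBBCBDCBDAACBDBADBBCBDCBDAACBDB ⇒ ADB·B·CBD·CBD·AA·CBD·B·AA·CBD·B·ADB·ADB·AA·CBD·B·CBD·ADB·ADB·AA·CBD·B·CBD·ADB·B·CBD·ADB·B·CBD·ADB·ADB·AA·CBD·B·CBD·AA·CBD·B·ADB·B·CBD·CBD·AA·CBD·B·AA·CBD·B·ADB·ADB·AA·CBD·B·CBD·ADB·B·CBD·CBD·AA·CBD·B·AA·CBD·B·ADB·ADB·AA·CBD·B·CBD·ADB·B·CBD·CBD·AA·CBD·B·AA·CBD·B·ADB·ADB·AA·CBD·B·CBD·ADB·B·CBD·CBD·AA·CBD·B·AA·CBD·B·ADB·ADB·AA·CBD·B·CBD
    A ↦ ADB
    B ↦ CBD
    C ↦ AA
    D ↦ B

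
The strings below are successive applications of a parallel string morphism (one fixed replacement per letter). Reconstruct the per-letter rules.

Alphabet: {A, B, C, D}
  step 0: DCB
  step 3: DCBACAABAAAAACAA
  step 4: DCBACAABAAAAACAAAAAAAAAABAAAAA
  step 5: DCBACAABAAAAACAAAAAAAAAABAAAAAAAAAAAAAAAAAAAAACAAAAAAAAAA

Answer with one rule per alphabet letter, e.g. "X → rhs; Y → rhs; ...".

A->AA, B->C, C->BA, D->DC

  step 4 ⇒ step 5: DCBACAABAAAAACAAAAAAAAAABAAAAA ⇒ DC·BA·C·AA·BA·AA·AA·C·AA·AA·AA·AA·AA·BA·AA·AA·AA·AA·AA·AA·AA·AA·AA·AA·C·AA·AA·AA·AA·AA
    A ↦ AA
    B ↦ C
    C ↦ BA
    D ↦ DC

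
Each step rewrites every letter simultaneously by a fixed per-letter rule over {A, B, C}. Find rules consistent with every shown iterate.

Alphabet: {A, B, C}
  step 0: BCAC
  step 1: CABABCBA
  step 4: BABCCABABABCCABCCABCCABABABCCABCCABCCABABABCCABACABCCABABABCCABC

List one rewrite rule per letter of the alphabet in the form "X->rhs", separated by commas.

  step 0 ⇒ step 1: BCAC ⇒ CA·BA·BC·BA
    A ↦ BC
    B ↦ CA
    C ↦ BA

A->BC, B->CA, C->BA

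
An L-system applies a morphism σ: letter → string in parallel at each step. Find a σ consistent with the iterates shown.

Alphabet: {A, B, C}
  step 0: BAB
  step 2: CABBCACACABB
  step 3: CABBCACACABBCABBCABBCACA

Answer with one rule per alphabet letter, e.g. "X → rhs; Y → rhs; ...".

  step 2 ⇒ step 3: CABBCACACABB ⇒ CA·BB·CA·CA·CA·BB·CA·BB·CA·BB·CA·CA
    A ↦ BB
    B ↦ CA
    C ↦ CA

A->BB, B->CA, C->CA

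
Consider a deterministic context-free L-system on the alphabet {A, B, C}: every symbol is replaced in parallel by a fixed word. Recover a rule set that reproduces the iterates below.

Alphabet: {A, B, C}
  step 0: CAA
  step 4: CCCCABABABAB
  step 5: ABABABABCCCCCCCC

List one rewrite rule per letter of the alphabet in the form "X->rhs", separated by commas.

  step 4 ⇒ step 5: CCCCABABABAB ⇒ AB·AB·AB·AB·C·C·C·C·C·C·C·C
    A ↦ C
    B ↦ C
    C ↦ AB

A->C, B->C, C->AB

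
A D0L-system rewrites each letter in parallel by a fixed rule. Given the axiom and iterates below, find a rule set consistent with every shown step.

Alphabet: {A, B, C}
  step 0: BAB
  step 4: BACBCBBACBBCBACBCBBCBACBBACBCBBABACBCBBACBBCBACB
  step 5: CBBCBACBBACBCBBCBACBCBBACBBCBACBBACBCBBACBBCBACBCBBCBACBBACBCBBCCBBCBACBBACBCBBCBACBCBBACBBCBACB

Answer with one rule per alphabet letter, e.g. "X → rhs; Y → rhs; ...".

A->BC, B->CB, C->BA

  step 4 ⇒ step 5: BACBCBBACBBCBACBCBBCBACBBACBCBBABACBCBBACBBCBACB ⇒ CB·BC·BA·CB·BA·CB·CB·BC·BA·CB·CB·BA·CB·BC·BA·CB·BA·CB·CB·BA·CB·BC·BA·CB·CB·BC·BA·CB·BA·CB·CB·BC·CB·BC·BA·CB·BA·CB·CB·BC·BA·CB·CB·BA·CB·BC·BA·CB
    A ↦ BC
    B ↦ CB
    C ↦ BA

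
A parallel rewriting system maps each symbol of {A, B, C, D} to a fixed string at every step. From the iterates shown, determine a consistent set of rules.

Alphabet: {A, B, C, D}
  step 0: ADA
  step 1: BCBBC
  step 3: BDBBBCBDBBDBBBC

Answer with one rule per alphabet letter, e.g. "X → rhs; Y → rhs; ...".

A->BC, B->BD, C->DA, D->B

  step 0 ⇒ step 1: ADA ⇒ BC·B·BC
    A ↦ BC
    D ↦ B
    B ↦ BD  (constrained at step 1)
    C ↦ DA  (constrained at step 1)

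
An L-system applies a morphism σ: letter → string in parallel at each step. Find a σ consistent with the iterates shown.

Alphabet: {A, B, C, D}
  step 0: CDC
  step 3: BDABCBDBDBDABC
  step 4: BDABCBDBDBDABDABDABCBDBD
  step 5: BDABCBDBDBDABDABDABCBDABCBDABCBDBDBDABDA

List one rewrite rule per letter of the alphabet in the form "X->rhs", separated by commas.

A->BC, B->BD, C->BD, D->A

  step 4 ⇒ step 5: BDABCBDBDBDABDABDABCBDBD ⇒ BD·A·BC·BD·BD·BD·A·BD·A·BD·A·BC·BD·A·BC·BD·A·BC·BD·BD·BD·A·BD·A
    A ↦ BC
    B ↦ BD
    C ↦ BD
    D ↦ A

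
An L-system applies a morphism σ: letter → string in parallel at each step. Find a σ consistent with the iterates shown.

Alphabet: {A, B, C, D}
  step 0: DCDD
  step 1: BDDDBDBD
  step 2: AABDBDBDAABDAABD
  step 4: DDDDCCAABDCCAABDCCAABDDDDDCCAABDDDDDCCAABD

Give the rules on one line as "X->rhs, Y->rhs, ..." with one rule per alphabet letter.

A->C, B->AA, C->DD, D->BD

  step 1 ⇒ step 2: BDDDBDBD ⇒ AA·BD·BD·BD·AA·BD·AA·BD
    B ↦ AA
    D ↦ BD
    A ↦ C  (constrained at step 2)
  step 0 ⇒ step 1: DCDD ⇒ BD·DD·BD·BD
    C ↦ DD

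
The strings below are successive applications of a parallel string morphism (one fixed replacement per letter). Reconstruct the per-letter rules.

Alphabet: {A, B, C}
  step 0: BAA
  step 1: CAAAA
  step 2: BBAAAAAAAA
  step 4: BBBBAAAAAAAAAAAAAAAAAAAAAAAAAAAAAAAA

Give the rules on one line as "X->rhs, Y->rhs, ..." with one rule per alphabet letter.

  step 1 ⇒ step 2: CAAAA ⇒ BB·AA·AA·AA·AA
    A ↦ AA
    C ↦ BB
  step 0 ⇒ step 1: BAA ⇒ C·AA·AA
    B ↦ C

A->AA, B->C, C->BB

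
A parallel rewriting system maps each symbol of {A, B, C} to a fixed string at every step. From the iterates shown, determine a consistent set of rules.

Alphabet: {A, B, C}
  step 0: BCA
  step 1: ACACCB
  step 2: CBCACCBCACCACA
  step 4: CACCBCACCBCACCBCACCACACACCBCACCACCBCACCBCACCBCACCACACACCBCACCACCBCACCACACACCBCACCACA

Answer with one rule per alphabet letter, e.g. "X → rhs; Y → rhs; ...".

  step 1 ⇒ step 2: ACACCB ⇒ CB·CAC·CB·CAC·CAC·A
    A ↦ CB
    B ↦ A
    C ↦ CAC

A->CB, B->A, C->CAC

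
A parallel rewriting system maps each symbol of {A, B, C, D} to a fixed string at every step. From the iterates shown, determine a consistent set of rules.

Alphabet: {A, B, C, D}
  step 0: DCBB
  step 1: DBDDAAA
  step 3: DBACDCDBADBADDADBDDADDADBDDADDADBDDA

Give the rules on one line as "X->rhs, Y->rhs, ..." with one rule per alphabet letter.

A->CDC, B->A, C->DDA, D->DB

  step 0 ⇒ step 1: DCBB ⇒ DB·DDA·A·A
    B ↦ A
    C ↦ DDA
    D ↦ DB
    A ↦ CDC  (constrained at step 1)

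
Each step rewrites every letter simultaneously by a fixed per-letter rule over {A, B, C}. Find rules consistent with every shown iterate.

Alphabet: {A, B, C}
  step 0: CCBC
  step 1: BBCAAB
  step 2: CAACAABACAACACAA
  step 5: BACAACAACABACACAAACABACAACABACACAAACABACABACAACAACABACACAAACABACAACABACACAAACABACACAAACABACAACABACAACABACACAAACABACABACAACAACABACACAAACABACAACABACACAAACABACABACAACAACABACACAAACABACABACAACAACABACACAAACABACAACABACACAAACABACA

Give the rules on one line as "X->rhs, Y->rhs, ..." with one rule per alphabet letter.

A->ACA, B->CAA, C->B

  step 1 ⇒ step 2: BBCAAB ⇒ CAA·CAA·B·ACA·ACA·CAA
    A ↦ ACA
    B ↦ CAA
    C ↦ B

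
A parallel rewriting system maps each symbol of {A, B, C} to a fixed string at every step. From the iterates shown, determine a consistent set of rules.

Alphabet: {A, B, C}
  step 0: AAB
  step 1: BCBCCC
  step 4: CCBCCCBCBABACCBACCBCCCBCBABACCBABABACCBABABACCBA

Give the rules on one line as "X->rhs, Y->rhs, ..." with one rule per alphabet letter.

A->BC, B->CC, C->BA

  step 0 ⇒ step 1: AAB ⇒ BC·BC·CC
    A ↦ BC
    B ↦ CC
    C ↦ BA  (constrained at step 1)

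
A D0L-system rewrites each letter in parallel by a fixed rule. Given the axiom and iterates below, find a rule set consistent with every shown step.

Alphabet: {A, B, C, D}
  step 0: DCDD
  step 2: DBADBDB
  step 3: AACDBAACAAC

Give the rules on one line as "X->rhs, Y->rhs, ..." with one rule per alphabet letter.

  step 2 ⇒ step 3: DBADBDB ⇒ A·AC·DB·A·AC·A·AC
    A ↦ DB
    B ↦ AC
    D ↦ A
    C ↦ D  (constrained at step 0)

A->DB, B->AC, C->D, D->A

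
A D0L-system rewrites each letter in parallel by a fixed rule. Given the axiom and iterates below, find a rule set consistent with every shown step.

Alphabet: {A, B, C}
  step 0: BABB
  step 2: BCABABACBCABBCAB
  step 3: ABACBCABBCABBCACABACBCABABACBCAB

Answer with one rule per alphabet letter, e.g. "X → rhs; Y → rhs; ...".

A->BC, B->AB, C->AC

  step 2 ⇒ step 3: BCABABACBCABBCAB ⇒ AB·AC·BC·AB·BC·AB·BC·AC·AB·AC·BC·AB·AB·AC·BC·AB
    A ↦ BC
    B ↦ AB
    C ↦ AC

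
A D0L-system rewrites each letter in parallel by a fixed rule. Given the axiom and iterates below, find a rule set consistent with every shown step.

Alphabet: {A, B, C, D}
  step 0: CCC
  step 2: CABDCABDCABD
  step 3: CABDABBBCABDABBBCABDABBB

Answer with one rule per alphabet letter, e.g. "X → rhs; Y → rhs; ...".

A->BD, B->AB, C->CA, D->BB

  step 2 ⇒ step 3: CABDCABDCABD ⇒ CA·BD·AB·BB·CA·BD·AB·BB·CA·BD·AB·BB
    A ↦ BD
    B ↦ AB
    C ↦ CA
    D ↦ BB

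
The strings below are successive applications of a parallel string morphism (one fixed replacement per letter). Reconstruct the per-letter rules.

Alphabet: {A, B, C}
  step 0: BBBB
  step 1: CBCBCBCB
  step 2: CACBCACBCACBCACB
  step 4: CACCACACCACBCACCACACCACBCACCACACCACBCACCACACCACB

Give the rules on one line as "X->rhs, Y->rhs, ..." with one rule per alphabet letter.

A->C, B->CB, C->CA

  step 1 ⇒ step 2: CBCBCBCB ⇒ CA·CB·CA·CB·CA·CB·CA·CB
    B ↦ CB
    C ↦ CA
    A ↦ C  (constrained at step 2)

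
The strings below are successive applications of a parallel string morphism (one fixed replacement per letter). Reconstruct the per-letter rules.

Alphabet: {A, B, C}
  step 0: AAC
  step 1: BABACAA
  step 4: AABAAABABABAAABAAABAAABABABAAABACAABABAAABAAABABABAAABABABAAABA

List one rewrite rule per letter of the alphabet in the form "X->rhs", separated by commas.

A->BA, B->AA, C->CAA

  step 0 ⇒ step 1: AAC ⇒ BA·BA·CAA
    A ↦ BA
    C ↦ CAA
    B ↦ AA  (constrained at step 1)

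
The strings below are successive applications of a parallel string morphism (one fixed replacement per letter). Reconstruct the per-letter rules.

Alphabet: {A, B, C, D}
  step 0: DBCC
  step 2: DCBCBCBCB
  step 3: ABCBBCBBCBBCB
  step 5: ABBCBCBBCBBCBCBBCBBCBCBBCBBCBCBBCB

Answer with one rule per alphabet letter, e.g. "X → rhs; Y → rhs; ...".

A->DC, B->CB, C->B, D->A

  step 2 ⇒ step 3: DCBCBCBCB ⇒ A·B·CB·B·CB·B·CB·B·CB
    B ↦ CB
    C ↦ B
    D ↦ A
    A ↦ DC  (constrained at step 3)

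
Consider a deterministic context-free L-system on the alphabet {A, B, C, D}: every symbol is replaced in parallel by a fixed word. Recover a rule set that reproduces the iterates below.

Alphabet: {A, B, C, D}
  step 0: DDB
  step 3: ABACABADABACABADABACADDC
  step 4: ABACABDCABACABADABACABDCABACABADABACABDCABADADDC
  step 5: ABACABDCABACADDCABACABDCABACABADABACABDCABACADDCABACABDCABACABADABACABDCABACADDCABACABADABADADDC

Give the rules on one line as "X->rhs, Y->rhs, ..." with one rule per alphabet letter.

  step 4 ⇒ step 5: ABACABDCABACABADABACABDCABACABADABACABDCABADADDC ⇒ AB·AC·AB·DC·AB·AC·AD·DC·AB·AC·AB·DC·AB·AC·AB·AD·AB·AC·AB·DC·AB·AC·AD·DC·AB·AC·AB·DC·AB·AC·AB·AD·AB·AC·AB·DC·AB·AC·AD·DC·AB·AC·AB·AD·AB·AD·AD·DC
    A ↦ AB
    B ↦ AC
    C ↦ DC
    D ↦ AD

A->AB, B->AC, C->DC, D->AD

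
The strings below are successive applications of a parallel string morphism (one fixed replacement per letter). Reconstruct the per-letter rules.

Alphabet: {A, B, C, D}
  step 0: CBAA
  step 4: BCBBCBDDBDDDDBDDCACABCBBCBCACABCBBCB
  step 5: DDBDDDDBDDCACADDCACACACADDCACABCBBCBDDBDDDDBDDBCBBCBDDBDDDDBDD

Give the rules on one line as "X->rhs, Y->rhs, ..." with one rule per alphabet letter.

  step 4 ⇒ step 5: BCBBCBDDBDDDDBDDCACABCBBCBCACABCBBCB ⇒ DD·B·DD·DD·B·DD·CA·CA·DD·CA·CA·CA·CA·DD·CA·CA·B·CB·B·CB·DD·B·DD·DD·B·DD·B·CB·B·CB·DD·B·DD·DD·B·DD
    A ↦ CB
    B ↦ DD
    C ↦ B
    D ↦ CA

A->CB, B->DD, C->B, D->CA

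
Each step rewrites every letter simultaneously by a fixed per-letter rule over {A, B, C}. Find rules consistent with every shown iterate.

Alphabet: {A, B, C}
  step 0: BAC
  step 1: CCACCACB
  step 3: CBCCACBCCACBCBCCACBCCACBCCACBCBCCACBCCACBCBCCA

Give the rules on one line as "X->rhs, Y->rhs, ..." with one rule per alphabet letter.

  step 0 ⇒ step 1: BAC ⇒ CCA·CCA·CB
    A ↦ CCA
    B ↦ CCA
    C ↦ CB

A->CCA, B->CCA, C->CB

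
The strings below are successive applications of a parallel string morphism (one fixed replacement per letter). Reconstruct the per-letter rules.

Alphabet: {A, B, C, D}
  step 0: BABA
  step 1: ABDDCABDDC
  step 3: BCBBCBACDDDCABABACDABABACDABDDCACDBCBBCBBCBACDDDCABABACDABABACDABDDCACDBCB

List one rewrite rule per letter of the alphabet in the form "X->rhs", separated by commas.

A->DDC, B->AB, C->ACD, D->BCB

  step 0 ⇒ step 1: BABA ⇒ AB·DDC·AB·DDC
    A ↦ DDC
    B ↦ AB
    C ↦ ACD  (constrained at step 1)
    D ↦ BCB  (constrained at step 1)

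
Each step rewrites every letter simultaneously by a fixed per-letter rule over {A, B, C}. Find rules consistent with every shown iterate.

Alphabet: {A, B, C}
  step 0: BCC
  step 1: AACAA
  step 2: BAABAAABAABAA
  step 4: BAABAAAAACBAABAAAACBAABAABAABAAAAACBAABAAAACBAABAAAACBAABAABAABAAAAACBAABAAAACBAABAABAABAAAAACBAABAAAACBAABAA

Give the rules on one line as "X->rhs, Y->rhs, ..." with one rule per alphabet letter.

  step 1 ⇒ step 2: AACAA ⇒ BAA·BAA·A·BAA·BAA
    A ↦ BAA
    C ↦ A
  step 0 ⇒ step 1: BCC ⇒ AAC·A·A
    B ↦ AAC

A->BAA, B->AAC, C->A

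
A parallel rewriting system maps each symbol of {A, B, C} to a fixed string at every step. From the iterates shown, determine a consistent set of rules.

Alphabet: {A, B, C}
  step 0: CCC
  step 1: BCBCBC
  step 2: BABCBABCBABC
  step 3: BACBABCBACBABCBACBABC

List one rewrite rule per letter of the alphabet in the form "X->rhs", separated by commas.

A->C, B->BA, C->BC

  step 2 ⇒ step 3: BABCBABCBABC ⇒ BA·C·BA·BC·BA·C·BA·BC·BA·C·BA·BC
    A ↦ C
    B ↦ BA
    C ↦ BC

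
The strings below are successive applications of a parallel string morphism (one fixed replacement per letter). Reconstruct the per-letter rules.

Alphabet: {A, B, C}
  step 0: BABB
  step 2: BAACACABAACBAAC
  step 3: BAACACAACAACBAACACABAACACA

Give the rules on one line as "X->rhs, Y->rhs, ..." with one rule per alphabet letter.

  step 2 ⇒ step 3: BAACACABAACBAAC ⇒ BA·AC·AC·A·AC·A·AC·BA·AC·AC·A·BA·AC·AC·A
    A ↦ AC
    B ↦ BA
    C ↦ A

A->AC, B->BA, C->A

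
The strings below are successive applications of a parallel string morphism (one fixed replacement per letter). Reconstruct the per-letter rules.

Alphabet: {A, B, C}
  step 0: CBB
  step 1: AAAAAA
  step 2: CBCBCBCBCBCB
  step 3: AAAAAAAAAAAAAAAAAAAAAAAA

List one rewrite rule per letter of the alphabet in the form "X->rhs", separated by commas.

  step 2 ⇒ step 3: CBCBCBCBCBCB ⇒ AA·AA·AA·AA·AA·AA·AA·AA·AA·AA·AA·AA
    B ↦ AA
    C ↦ AA
  step 1 ⇒ step 2: AAAAAA ⇒ CB·CB·CB·CB·CB·CB
    A ↦ CB

A->CB, B->AA, C->AA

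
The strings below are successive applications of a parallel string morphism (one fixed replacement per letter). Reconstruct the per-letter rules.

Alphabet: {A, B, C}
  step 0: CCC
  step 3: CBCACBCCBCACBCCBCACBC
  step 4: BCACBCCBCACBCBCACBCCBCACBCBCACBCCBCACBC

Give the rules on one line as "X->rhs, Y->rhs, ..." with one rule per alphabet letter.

  step 3 ⇒ step 4: CBCACBCCBCACBCCBCACBC ⇒ BC·AC·BC·C·BC·AC·BC·BC·AC·BC·C·BC·AC·BC·BC·AC·BC·C·BC·AC·BC
    A ↦ C
    B ↦ AC
    C ↦ BC

A->C, B->AC, C->BC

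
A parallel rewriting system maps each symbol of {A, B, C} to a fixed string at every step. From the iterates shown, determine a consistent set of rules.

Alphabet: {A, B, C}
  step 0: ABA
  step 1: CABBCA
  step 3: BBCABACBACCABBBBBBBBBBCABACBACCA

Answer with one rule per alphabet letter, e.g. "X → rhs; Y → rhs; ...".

  step 0 ⇒ step 1: ABA ⇒ CA·BB·CA
    A ↦ CA
    B ↦ BB
    C ↦ BAC  (constrained at step 1)

A->CA, B->BB, C->BAC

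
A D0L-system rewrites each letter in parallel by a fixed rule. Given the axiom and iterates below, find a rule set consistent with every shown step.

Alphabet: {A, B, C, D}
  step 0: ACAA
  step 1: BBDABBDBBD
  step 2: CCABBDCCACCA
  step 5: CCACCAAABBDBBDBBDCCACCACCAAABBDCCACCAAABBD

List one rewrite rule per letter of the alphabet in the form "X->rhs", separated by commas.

A->BBD, B->C, C->A, D->A

  step 1 ⇒ step 2: BBDABBDBBD ⇒ C·C·A·BBD·C·C·A·C·C·A
    A ↦ BBD
    B ↦ C
    D ↦ A
  step 0 ⇒ step 1: ACAA ⇒ BBD·A·BBD·BBD
    C ↦ A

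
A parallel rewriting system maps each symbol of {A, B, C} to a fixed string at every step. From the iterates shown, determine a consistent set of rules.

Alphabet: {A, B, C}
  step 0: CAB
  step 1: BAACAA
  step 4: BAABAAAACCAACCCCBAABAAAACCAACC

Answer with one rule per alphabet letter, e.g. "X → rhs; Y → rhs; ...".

A->C, B->AA, C->BAA

  step 0 ⇒ step 1: CAB ⇒ BAA·C·AA
    A ↦ C
    B ↦ AA
    C ↦ BAA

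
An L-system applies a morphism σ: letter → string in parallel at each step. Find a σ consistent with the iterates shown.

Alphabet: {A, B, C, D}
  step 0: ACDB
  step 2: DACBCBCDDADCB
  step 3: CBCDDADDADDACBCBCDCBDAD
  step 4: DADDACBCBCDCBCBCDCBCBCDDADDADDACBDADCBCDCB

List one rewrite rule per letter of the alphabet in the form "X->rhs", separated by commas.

  step 3 ⇒ step 4: CBCDDADDADDACBCBCDCBDAD ⇒ DA·D·DA·CB·CB·CD·CB·CB·CD·CB·CB·CD·DA·D·DA·D·DA·CB·DA·D·CB·CD·CB
    A ↦ CD
    B ↦ D
    C ↦ DA
    D ↦ CB

A->CD, B->D, C->DA, D->CB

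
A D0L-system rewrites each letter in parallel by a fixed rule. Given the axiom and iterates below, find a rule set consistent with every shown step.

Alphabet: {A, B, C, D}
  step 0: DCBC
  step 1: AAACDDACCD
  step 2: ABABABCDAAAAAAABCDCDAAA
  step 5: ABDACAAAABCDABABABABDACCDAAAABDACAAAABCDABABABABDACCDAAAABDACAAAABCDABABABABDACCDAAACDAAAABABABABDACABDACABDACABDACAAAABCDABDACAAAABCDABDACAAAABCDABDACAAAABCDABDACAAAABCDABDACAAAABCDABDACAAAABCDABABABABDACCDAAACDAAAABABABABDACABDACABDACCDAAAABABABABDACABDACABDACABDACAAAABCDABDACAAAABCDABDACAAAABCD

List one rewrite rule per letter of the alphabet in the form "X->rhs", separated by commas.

A->AB, B->DAC, C->CD, D->AAA

  step 1 ⇒ step 2: AAACDDACCD ⇒ AB·AB·AB·CD·AAA·AAA·AB·CD·CD·AAA
    A ↦ AB
    C ↦ CD
    D ↦ AAA
  step 0 ⇒ step 1: DCBC ⇒ AAA·CD·DAC·CD
    B ↦ DAC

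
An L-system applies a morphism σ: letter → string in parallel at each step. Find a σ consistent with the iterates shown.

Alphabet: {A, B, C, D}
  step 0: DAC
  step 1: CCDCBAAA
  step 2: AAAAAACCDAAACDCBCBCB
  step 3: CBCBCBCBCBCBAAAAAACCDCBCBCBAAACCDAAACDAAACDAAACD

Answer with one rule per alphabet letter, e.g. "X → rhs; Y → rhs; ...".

A->CB, B->CD, C->AAA, D->CCD

  step 2 ⇒ step 3: AAAAAACCDAAACDCBCBCB ⇒ CB·CB·CB·CB·CB·CB·AAA·AAA·CCD·CB·CB·CB·AAA·CCD·AAA·CD·AAA·CD·AAA·CD
    A ↦ CB
    B ↦ CD
    C ↦ AAA
    D ↦ CCD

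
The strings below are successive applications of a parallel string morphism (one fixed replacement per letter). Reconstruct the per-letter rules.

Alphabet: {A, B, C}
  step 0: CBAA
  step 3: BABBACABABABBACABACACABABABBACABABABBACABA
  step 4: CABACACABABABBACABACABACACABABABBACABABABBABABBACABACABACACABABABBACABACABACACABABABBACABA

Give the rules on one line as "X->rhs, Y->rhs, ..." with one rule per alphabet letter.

  step 3 ⇒ step 4: BABBACABABABBACABACACABABABBACABABABBACABA ⇒ CA·BA·CA·CA·BA·BAB·BA·CA·BA·CA·BA·CA·CA·BA·BAB·BA·CA·BA·BAB·BA·BAB·BA·CA·BA·CA·BA·CA·CA·BA·BAB·BA·CA·BA·CA·BA·CA·CA·BA·BAB·BA·CA·BA
    A ↦ BA
    B ↦ CA
    C ↦ BAB

A->BA, B->CA, C->BAB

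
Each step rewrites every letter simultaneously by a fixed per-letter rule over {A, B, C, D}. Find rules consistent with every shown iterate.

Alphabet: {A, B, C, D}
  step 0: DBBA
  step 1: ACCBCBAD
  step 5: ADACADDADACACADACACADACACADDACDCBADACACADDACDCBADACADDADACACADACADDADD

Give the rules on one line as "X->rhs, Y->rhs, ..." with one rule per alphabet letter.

A->AD, B->CB, C->D, D->AC

  step 0 ⇒ step 1: DBBA ⇒ AC·CB·CB·AD
    A ↦ AD
    B ↦ CB
    D ↦ AC
    C ↦ D  (constrained at step 1)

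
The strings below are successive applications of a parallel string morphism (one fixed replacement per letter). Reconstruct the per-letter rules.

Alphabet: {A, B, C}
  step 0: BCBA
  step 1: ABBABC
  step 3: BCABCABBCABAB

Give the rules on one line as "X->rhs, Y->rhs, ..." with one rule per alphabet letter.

  step 0 ⇒ step 1: BCBA ⇒ AB·B·AB·C
    A ↦ C
    B ↦ AB
    C ↦ B

A->C, B->AB, C->B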